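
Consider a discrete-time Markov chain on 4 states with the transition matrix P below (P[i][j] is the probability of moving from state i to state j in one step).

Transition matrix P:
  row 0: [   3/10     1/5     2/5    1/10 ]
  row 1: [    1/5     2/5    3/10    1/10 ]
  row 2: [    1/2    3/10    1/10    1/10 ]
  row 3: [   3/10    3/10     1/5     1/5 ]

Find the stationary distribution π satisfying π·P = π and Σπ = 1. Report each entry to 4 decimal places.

π = [0.3238, 0.2974, 0.2677, 0.1111]

Balance equations π_j = Σ_i π_i·P[i][j]:
  π_0 = 3/10·π_0 + 1/5·π_1 + 1/2·π_2 + 3/10·π_3
  π_1 = 1/5·π_0 + 2/5·π_1 + 3/10·π_2 + 3/10·π_3
  π_2 = 2/5·π_0 + 3/10·π_1 + 1/10·π_2 + 1/5·π_3
  normalize: π_0 + π_1 + π_2 + π_3 = 1
Solving the linear system gives exactly π = [34/105, 281/945, 253/945, 1/9].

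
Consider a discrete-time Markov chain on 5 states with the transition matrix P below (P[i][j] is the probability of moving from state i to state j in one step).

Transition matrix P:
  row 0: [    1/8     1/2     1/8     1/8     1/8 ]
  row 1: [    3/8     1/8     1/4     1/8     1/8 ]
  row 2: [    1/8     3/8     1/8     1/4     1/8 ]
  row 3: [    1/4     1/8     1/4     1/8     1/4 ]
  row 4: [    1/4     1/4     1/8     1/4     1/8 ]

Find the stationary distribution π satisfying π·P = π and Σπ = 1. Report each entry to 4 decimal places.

π = [0.2328, 0.2756, 0.1802, 0.1657, 0.1457]

Balance equations π_j = Σ_i π_i·P[i][j]:
  π_0 = 1/8·π_0 + 3/8·π_1 + 1/8·π_2 + 1/4·π_3 + 1/4·π_4
  π_1 = 1/2·π_0 + 1/8·π_1 + 3/8·π_2 + 1/8·π_3 + 1/4·π_4
  π_2 = 1/8·π_0 + 1/4·π_1 + 1/8·π_2 + 1/4·π_3 + 1/8·π_4
  π_3 = 1/8·π_0 + 1/8·π_1 + 1/4·π_2 + 1/8·π_3 + 1/4·π_4
  normalize: π_0 + π_1 + π_2 + π_3 + π_4 = 1
Solving the linear system gives exactly π = [1291/5545, 1528/5545, 999/5545, 919/5545, 808/5545].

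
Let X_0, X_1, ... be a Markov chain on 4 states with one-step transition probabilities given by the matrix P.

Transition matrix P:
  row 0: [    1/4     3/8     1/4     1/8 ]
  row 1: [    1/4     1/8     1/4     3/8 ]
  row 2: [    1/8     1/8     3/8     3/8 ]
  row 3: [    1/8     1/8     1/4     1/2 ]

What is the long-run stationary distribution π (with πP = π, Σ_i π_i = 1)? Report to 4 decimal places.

π = [0.1667, 0.1667, 0.2857, 0.3810]

Balance equations π_j = Σ_i π_i·P[i][j]:
  π_0 = 1/4·π_0 + 1/4·π_1 + 1/8·π_2 + 1/8·π_3
  π_1 = 3/8·π_0 + 1/8·π_1 + 1/8·π_2 + 1/8·π_3
  π_2 = 1/4·π_0 + 1/4·π_1 + 3/8·π_2 + 1/4·π_3
  normalize: π_0 + π_1 + π_2 + π_3 = 1
Solving the linear system gives exactly π = [1/6, 1/6, 2/7, 8/21].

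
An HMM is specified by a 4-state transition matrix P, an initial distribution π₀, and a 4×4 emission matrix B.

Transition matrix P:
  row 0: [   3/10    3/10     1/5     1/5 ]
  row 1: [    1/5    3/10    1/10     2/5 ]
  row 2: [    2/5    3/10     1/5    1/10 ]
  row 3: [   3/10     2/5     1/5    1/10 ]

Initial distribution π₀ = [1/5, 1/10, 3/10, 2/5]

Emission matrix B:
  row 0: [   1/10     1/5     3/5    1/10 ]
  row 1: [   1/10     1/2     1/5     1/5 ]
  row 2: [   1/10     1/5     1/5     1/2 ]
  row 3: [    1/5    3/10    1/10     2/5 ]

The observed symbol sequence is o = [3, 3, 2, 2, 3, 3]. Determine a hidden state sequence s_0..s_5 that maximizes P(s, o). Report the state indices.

t=0: δ = [2.000e-02, 2.000e-02, 1.500e-01, 1.600e-01]  (obs o_0=3)
t=1: δ = [6.000e-03, 1.280e-02, 1.600e-02, 6.400e-03]  ψ = [2, 3, 3, 3]  (obs o_1=3)
t=2: δ = [3.840e-03, 9.600e-04, 6.400e-04, 5.120e-04]  ψ = [2, 2, 2, 1]  (obs o_2=2)
t=3: δ = [6.912e-04, 2.304e-04, 1.536e-04, 7.680e-05]  ψ = [0, 0, 0, 0]  (obs o_3=2)
t=4: δ = [2.074e-05, 4.147e-05, 6.912e-05, 5.530e-05]  ψ = [0, 0, 0, 0]  (obs o_4=3)
t=5: δ = [2.765e-06, 4.424e-06, 6.912e-06, 6.636e-06]  ψ = [2, 3, 2, 1]  (obs o_5=3)
backtrack: best end state = 2; path = [3, 2, 0, 0, 2, 2]

path = [3, 2, 0, 0, 2, 2]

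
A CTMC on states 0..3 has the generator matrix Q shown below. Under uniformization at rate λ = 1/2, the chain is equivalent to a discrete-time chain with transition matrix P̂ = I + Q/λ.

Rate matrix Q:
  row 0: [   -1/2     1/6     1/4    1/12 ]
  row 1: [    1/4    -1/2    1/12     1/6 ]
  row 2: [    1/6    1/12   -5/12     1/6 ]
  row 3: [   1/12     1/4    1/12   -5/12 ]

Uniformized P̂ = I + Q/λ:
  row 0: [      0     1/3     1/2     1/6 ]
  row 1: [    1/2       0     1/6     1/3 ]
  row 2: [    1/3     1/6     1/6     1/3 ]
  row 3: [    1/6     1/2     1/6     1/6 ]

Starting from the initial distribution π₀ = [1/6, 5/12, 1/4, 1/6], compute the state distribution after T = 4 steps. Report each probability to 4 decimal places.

π = [0.2385, 0.2595, 0.2571, 0.2449]

t=0: π = [0.1667, 0.4167, 0.2500, 0.1667]
t=1: π = [0.3194, 0.1806, 0.2222, 0.2778]
t=2: π = [0.2106, 0.2824, 0.2731, 0.2338]
t=3: π = [0.2712, 0.2326, 0.2369, 0.2593]
t=4: π = [0.2385, 0.2595, 0.2571, 0.2449]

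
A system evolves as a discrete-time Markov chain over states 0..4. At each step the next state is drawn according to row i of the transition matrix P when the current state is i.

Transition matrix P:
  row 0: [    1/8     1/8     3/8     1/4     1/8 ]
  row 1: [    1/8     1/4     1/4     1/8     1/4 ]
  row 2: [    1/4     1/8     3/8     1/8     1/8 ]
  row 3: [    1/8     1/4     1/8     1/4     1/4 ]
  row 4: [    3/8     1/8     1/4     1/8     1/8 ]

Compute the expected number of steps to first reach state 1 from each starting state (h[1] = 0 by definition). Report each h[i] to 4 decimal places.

h = [6.7067, 0.0000, 6.8133, 5.8533, 6.8000]

First-step conditioning: h[1] = 0; for i ≠ 1, h[i] = 1 + Σ_k P[i][k]·h[k].
  h[0] = 1 + 1/8·h[0] + 3/8·h[2] + 1/4·h[3] + 1/8·h[4]
  h[2] = 1 + 1/4·h[0] + 3/8·h[2] + 1/8·h[3] + 1/8·h[4]
  h[3] = 1 + 1/8·h[0] + 1/8·h[2] + 1/4·h[3] + 1/4·h[4]
  h[4] = 1 + 3/8·h[0] + 1/4·h[2] + 1/8·h[3] + 1/8·h[4]
Solving the 4×4 linear system over states ≠ 1 gives exactly h = [503/75, 0, 511/75, 439/75, 34/5] (h[1] = 0 is the target).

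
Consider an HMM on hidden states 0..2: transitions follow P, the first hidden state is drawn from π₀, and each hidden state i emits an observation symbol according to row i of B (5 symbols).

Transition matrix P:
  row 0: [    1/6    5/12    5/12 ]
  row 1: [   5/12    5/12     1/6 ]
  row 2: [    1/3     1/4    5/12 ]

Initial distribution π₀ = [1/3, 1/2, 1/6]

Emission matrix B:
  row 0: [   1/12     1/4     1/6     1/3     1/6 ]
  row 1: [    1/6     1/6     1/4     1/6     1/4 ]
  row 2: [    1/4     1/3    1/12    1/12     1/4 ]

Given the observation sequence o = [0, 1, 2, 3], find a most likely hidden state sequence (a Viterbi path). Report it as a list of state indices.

t=0: δ = [2.778e-02, 8.333e-02, 4.167e-02]  (obs o_0=0)
t=1: δ = [8.681e-03, 5.787e-03, 5.787e-03]  ψ = [1, 1, 2]  (obs o_1=1)
t=2: δ = [4.019e-04, 9.042e-04, 3.014e-04]  ψ = [1, 0, 0]  (obs o_2=2)
t=3: δ = [1.256e-04, 6.279e-05, 1.395e-05]  ψ = [1, 1, 0]  (obs o_3=3)
backtrack: best end state = 0; path = [1, 0, 1, 0]

path = [1, 0, 1, 0]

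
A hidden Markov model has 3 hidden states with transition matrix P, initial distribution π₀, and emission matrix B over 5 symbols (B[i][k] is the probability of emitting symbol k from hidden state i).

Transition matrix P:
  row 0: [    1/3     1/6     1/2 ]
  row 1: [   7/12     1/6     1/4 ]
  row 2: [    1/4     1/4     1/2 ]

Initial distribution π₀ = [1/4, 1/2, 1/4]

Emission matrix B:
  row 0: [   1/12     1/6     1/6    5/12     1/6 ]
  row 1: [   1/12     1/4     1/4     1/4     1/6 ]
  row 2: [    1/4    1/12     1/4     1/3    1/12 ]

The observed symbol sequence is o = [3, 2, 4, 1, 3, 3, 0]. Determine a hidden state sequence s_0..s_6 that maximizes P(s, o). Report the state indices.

t=0: δ = [1.042e-01, 1.250e-01, 8.333e-02]  (obs o_0=3)
t=1: δ = [1.215e-02, 5.208e-03, 1.302e-02]  ψ = [1, 1, 0]  (obs o_1=2)
t=2: δ = [6.752e-04, 5.425e-04, 5.425e-04]  ψ = [0, 2, 2]  (obs o_2=4)
t=3: δ = [5.275e-05, 3.391e-05, 2.813e-05]  ψ = [1, 2, 0]  (obs o_3=1)
t=4: δ = [8.242e-06, 2.198e-06, 8.791e-06]  ψ = [1, 0, 0]  (obs o_4=3)
t=5: δ = [1.145e-06, 5.494e-07, 1.465e-06]  ψ = [0, 2, 2]  (obs o_5=3)
t=6: δ = [3.180e-08, 3.052e-08, 1.831e-07]  ψ = [0, 2, 2]  (obs o_6=0)
backtrack: best end state = 2; path = [0, 2, 1, 0, 2, 2, 2]

path = [0, 2, 1, 0, 2, 2, 2]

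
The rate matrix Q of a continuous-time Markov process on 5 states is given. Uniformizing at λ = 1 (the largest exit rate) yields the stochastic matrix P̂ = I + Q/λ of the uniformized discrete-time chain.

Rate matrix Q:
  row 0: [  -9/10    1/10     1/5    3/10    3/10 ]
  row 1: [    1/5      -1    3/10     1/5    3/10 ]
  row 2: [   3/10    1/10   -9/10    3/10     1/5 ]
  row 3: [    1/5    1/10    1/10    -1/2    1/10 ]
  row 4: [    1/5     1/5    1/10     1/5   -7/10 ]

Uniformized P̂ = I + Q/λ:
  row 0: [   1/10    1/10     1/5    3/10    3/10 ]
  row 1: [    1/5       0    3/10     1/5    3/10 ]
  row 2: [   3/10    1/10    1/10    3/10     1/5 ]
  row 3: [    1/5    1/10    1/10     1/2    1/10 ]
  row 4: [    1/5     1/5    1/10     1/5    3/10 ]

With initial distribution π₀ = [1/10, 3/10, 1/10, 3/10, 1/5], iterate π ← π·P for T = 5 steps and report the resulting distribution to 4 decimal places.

π = [0.1947, 0.1108, 0.1417, 0.3337, 0.2192]

t=0: π = [0.1000, 0.3000, 0.1000, 0.3000, 0.2000]
t=1: π = [0.2000, 0.0900, 0.1700, 0.3100, 0.2300]
t=2: π = [0.1970, 0.1140, 0.1380, 0.3300, 0.2210]
t=3: π = [0.1941, 0.1107, 0.1425, 0.3325, 0.2202]
t=4: π = [0.1948, 0.1110, 0.1416, 0.3334, 0.2193]
t=5: π = [0.1947, 0.1108, 0.1417, 0.3337, 0.2192]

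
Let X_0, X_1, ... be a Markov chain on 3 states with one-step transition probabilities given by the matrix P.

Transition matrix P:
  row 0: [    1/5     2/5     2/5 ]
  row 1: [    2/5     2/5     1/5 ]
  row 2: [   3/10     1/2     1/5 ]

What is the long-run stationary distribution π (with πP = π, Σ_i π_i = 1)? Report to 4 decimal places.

π = [0.3115, 0.4262, 0.2623]

Balance equations π_j = Σ_i π_i·P[i][j]:
  π_0 = 1/5·π_0 + 2/5·π_1 + 3/10·π_2
  π_1 = 2/5·π_0 + 2/5·π_1 + 1/2·π_2
  normalize: π_0 + π_1 + π_2 = 1
Solving the linear system gives exactly π = [19/61, 26/61, 16/61].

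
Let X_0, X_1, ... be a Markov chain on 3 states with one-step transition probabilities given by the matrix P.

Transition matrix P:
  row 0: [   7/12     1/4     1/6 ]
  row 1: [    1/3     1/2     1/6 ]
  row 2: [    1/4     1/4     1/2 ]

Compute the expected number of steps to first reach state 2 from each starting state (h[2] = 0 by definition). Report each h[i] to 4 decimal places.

h = [6.0000, 6.0000, 0.0000]

First-step conditioning: h[2] = 0; for i ≠ 2, h[i] = 1 + Σ_k P[i][k]·h[k].
  h[0] = 1 + 7/12·h[0] + 1/4·h[1]
  h[1] = 1 + 1/3·h[0] + 1/2·h[1]
Solving the 2×2 linear system over states ≠ 2 gives exactly h = [6, 6, 0] (h[2] = 0 is the target).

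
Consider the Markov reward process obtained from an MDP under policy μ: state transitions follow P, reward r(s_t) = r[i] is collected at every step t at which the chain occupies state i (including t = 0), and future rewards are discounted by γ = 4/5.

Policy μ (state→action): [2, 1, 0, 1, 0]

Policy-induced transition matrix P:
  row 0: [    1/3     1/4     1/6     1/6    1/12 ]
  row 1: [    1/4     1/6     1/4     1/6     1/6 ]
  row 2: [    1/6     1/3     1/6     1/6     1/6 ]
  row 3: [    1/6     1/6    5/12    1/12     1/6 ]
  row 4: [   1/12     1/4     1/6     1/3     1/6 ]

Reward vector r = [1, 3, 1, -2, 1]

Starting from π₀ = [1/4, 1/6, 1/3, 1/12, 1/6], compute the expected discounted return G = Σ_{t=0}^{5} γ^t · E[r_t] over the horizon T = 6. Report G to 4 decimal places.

t=0: π = [0.2500, 0.1667, 0.3333, 0.0833, 0.1667], E[r] = 1.0833, γ^t·E[r] = 1.083333, running G = 1.083333
t=1: π = [0.2083, 0.2569, 0.2014, 0.1875, 0.1458], E[r] = 0.9514, γ^t·E[r] = 0.761111, running G = 1.844444
t=2: π = [0.2106, 0.2297, 0.2350, 0.1753, 0.1493], E[r] = 0.9334, γ^t·E[r] = 0.597407, running G = 2.441852
t=3: π = [0.2085, 0.2358, 0.2296, 0.1769, 0.1491], E[r] = 0.9408, γ^t·E[r] = 0.481704, running G = 2.923556
t=4: π = [0.2086, 0.2347, 0.2306, 0.1768, 0.1493], E[r] = 0.9392, γ^t·E[r] = 0.384680, running G = 3.308235
t=5: π = [0.2086, 0.2349, 0.2304, 0.1768, 0.1493], E[r] = 0.9394, γ^t·E[r] = 0.307818, running G = 3.616054

G = 3.6161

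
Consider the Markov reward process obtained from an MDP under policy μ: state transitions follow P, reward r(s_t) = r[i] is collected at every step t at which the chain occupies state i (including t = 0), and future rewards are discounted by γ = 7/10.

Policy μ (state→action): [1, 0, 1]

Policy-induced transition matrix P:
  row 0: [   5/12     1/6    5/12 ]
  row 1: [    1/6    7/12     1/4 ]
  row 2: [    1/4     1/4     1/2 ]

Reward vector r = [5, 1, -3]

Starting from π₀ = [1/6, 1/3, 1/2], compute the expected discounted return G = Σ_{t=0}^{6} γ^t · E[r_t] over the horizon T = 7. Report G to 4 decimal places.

t=0: π = [0.1667, 0.3333, 0.5000], E[r] = -0.3333, γ^t·E[r] = -0.333333, running G = -0.333333
t=1: π = [0.2500, 0.3472, 0.4028], E[r] = 0.3889, γ^t·E[r] = 0.272222, running G = -0.061111
t=2: π = [0.2627, 0.3449, 0.3924], E[r] = 0.4815, γ^t·E[r] = 0.235926, running G = 0.174815
t=3: π = [0.2650, 0.3431, 0.3919], E[r] = 0.4927, γ^t·E[r] = 0.168986, running G = 0.343801
t=4: π = [0.2656, 0.3423, 0.3921], E[r] = 0.4938, γ^t·E[r] = 0.118552, running G = 0.462353
t=5: π = [0.2657, 0.3420, 0.3923], E[r] = 0.4938, γ^t·E[r] = 0.082987, running G = 0.545340
t=6: π = [0.2658, 0.3418, 0.3924], E[r] = 0.4937, γ^t·E[r] = 0.058085, running G = 0.603425

G = 0.6034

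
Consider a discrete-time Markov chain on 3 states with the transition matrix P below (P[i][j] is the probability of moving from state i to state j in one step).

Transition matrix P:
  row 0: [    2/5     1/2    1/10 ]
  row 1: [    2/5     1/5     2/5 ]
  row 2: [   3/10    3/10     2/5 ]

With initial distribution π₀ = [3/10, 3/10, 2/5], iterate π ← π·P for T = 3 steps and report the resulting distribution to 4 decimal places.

t=0: π = [0.3000, 0.3000, 0.4000]
t=1: π = [0.3600, 0.3300, 0.3100]
t=2: π = [0.3690, 0.3390, 0.2920]
t=3: π = [0.3708, 0.3399, 0.2893]

π = [0.3708, 0.3399, 0.2893]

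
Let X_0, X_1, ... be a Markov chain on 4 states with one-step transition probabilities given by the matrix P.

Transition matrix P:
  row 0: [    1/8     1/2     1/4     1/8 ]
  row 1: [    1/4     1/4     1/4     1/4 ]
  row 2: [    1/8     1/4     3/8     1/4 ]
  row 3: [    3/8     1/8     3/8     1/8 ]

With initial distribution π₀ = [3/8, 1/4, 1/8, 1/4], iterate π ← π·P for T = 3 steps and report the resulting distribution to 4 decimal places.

π = [0.2107, 0.2766, 0.3137, 0.1990]

t=0: π = [0.3750, 0.2500, 0.1250, 0.2500]
t=1: π = [0.2188, 0.3125, 0.2969, 0.1719]
t=2: π = [0.2070, 0.2832, 0.3086, 0.2012]
t=3: π = [0.2107, 0.2766, 0.3137, 0.1990]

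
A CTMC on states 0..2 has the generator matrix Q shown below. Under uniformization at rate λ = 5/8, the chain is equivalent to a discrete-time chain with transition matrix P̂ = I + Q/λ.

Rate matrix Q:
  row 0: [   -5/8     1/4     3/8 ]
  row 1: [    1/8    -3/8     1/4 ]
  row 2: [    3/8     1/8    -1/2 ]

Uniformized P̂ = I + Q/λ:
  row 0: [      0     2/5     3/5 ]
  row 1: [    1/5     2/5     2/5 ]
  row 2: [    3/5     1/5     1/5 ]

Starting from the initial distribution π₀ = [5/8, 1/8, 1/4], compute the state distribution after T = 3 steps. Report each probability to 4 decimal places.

t=0: π = [0.6250, 0.1250, 0.2500]
t=1: π = [0.1750, 0.3500, 0.4750]
t=2: π = [0.3550, 0.3050, 0.3400]
t=3: π = [0.2650, 0.3320, 0.4030]

π = [0.2650, 0.3320, 0.4030]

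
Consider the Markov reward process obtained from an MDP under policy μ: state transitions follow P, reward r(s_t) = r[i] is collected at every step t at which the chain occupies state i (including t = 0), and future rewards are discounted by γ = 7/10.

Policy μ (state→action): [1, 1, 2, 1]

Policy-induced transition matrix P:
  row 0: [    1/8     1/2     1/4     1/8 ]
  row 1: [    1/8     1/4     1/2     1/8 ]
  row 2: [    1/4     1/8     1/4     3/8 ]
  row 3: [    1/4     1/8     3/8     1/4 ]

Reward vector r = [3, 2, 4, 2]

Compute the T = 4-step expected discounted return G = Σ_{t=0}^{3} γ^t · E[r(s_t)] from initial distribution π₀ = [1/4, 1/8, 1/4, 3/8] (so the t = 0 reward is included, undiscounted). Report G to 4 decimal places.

G = 7.1432

t=0: π = [0.2500, 0.1250, 0.2500, 0.3750], E[r] = 2.7500, γ^t·E[r] = 2.750000, running G = 2.750000
t=1: π = [0.2031, 0.2344, 0.3281, 0.2344], E[r] = 2.8594, γ^t·E[r] = 2.001563, running G = 4.751563
t=2: π = [0.1953, 0.2305, 0.3379, 0.2363], E[r] = 2.8711, γ^t·E[r] = 1.406836, running G = 6.158398
t=3: π = [0.1968, 0.2271, 0.3372, 0.2390], E[r] = 2.8711, γ^t·E[r] = 0.984785, running G = 7.143184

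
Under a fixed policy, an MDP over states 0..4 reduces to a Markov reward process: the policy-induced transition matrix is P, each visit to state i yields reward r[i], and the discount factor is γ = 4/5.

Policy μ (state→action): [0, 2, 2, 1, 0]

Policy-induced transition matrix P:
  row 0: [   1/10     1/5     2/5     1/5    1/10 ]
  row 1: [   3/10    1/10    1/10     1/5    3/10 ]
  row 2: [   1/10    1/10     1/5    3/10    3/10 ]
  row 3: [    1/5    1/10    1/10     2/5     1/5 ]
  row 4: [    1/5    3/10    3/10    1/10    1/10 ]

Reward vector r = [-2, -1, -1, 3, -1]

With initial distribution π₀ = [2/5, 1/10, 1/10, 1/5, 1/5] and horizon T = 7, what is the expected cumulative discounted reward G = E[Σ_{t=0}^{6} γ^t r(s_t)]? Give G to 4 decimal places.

t=0: π = [0.4000, 0.1000, 0.1000, 0.2000, 0.2000], E[r] = -0.6000, γ^t·E[r] = -0.600000, running G = -0.600000
t=1: π = [0.1600, 0.1800, 0.2700, 0.2300, 0.1600], E[r] = -0.2400, γ^t·E[r] = -0.192000, running G = -0.792000
t=2: π = [0.1750, 0.1480, 0.2070, 0.2570, 0.2130], E[r] = -0.1470, γ^t·E[r] = -0.094080, running G = -0.886080
t=3: π = [0.1766, 0.1601, 0.2158, 0.2508, 0.1967], E[r] = -0.1734, γ^t·E[r] = -0.088781, running G = -0.974861
t=4: π = [0.1768, 0.1570, 0.2139, 0.2521, 0.2003], E[r] = -0.1685, γ^t·E[r] = -0.069014, running G = -1.043874
t=5: π = [0.1766, 0.1577, 0.2145, 0.2518, 0.1994], E[r] = -0.1695, γ^t·E[r] = -0.055549, running G = -1.099423
t=6: π = [0.1767, 0.1575, 0.2143, 0.2519, 0.1996], E[r] = -0.1692, γ^t·E[r] = -0.044356, running G = -1.143779

G = -1.1438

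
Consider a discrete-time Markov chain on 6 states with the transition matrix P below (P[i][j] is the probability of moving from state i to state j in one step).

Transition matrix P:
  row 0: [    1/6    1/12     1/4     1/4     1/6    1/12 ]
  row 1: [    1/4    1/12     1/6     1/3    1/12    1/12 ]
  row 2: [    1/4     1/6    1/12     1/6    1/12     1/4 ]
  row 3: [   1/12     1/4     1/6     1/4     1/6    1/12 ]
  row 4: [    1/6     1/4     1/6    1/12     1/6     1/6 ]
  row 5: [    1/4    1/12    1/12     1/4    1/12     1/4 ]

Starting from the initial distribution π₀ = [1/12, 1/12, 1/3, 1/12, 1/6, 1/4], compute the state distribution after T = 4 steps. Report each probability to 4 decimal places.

t=0: π = [0.0833, 0.0833, 0.3333, 0.0833, 0.1667, 0.2500]
t=1: π = [0.2153, 0.1528, 0.1250, 0.2014, 0.1111, 0.1944]
t=2: π = [0.1892, 0.1458, 0.1580, 0.2338, 0.1273, 0.1458]
t=3: π = [0.1847, 0.1567, 0.1571, 0.2278, 0.1292, 0.1446]
t=4: π = [0.1859, 0.1559, 0.1569, 0.2284, 0.1285, 0.1444]

π = [0.1859, 0.1559, 0.1569, 0.2284, 0.1285, 0.1444]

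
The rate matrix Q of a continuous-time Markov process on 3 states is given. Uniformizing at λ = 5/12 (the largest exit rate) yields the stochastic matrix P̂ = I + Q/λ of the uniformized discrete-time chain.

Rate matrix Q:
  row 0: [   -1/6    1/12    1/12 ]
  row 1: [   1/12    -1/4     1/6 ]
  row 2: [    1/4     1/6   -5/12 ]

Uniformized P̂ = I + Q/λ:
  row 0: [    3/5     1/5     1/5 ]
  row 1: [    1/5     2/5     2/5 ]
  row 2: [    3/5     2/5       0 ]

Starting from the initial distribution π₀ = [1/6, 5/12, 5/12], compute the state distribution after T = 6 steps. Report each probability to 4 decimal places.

t=0: π = [0.1667, 0.4167, 0.4167]
t=1: π = [0.4333, 0.3667, 0.2000]
t=2: π = [0.4533, 0.3133, 0.2333]
t=3: π = [0.4747, 0.3093, 0.2160]
t=4: π = [0.4763, 0.3051, 0.2187]
t=5: π = [0.4780, 0.3047, 0.2173]
t=6: π = [0.4781, 0.3044, 0.2175]

π = [0.4781, 0.3044, 0.2175]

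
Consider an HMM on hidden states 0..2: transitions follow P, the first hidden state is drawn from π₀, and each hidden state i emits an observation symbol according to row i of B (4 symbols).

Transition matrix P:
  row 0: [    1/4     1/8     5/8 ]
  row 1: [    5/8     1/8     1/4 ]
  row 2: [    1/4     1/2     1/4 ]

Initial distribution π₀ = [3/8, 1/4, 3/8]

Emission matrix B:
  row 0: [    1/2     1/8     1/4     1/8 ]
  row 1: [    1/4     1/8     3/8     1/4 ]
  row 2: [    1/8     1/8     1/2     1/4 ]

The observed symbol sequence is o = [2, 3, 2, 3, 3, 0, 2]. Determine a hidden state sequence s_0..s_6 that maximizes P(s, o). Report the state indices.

t=0: δ = [9.375e-02, 9.375e-02, 1.875e-01]  (obs o_0=2)
t=1: δ = [7.324e-03, 2.344e-02, 1.465e-02]  ψ = [1, 2, 0]  (obs o_1=3)
t=2: δ = [3.662e-03, 2.747e-03, 2.930e-03]  ψ = [1, 2, 1]  (obs o_2=2)
t=3: δ = [2.146e-04, 3.662e-04, 5.722e-04]  ψ = [1, 2, 0]  (obs o_3=3)
t=4: δ = [2.861e-05, 7.153e-05, 3.576e-05]  ψ = [1, 2, 2]  (obs o_4=3)
t=5: δ = [2.235e-05, 4.470e-06, 2.235e-06]  ψ = [1, 2, 0]  (obs o_5=0)
t=6: δ = [1.397e-06, 1.048e-06, 6.985e-06]  ψ = [0, 0, 0]  (obs o_6=2)
backtrack: best end state = 2; path = [2, 1, 0, 2, 1, 0, 2]

path = [2, 1, 0, 2, 1, 0, 2]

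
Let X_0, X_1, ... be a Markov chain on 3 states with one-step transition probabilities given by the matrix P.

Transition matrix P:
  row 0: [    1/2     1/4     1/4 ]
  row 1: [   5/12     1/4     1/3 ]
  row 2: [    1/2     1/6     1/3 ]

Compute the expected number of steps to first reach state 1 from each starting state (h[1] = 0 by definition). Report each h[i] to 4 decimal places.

h = [4.4000, 0.0000, 4.8000]

First-step conditioning: h[1] = 0; for i ≠ 1, h[i] = 1 + Σ_k P[i][k]·h[k].
  h[0] = 1 + 1/2·h[0] + 1/4·h[2]
  h[2] = 1 + 1/2·h[0] + 1/3·h[2]
Solving the 2×2 linear system over states ≠ 1 gives exactly h = [22/5, 0, 24/5] (h[1] = 0 is the target).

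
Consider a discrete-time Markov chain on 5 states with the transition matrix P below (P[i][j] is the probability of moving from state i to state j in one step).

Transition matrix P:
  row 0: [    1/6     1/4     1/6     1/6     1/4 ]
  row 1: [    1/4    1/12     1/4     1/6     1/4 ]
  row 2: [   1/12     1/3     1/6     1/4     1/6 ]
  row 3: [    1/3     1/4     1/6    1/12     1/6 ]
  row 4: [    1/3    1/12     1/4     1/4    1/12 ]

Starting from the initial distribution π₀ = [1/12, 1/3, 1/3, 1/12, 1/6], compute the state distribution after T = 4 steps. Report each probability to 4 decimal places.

t=0: π = [0.0833, 0.3333, 0.3333, 0.0833, 0.1667]
t=1: π = [0.2083, 0.1944, 0.2083, 0.2014, 0.1875]
t=2: π = [0.2303, 0.2037, 0.1985, 0.1829, 0.1846]
t=3: π = [0.2283, 0.2018, 0.1990, 0.1834, 0.1875]
t=4: π = [0.2287, 0.2017, 0.1991, 0.1836, 0.1869]

π = [0.2287, 0.2017, 0.1991, 0.1836, 0.1869]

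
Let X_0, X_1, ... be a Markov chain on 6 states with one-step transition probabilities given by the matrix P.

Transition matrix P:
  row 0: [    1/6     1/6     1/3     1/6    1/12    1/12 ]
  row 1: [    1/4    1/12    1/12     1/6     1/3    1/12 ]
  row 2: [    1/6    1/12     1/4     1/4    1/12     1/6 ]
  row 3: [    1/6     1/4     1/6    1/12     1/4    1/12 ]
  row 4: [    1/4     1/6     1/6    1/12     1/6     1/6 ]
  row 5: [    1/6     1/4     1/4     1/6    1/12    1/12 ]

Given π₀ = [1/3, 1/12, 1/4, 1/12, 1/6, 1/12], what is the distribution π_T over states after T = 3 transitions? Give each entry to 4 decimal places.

π = [0.1931, 0.1587, 0.2128, 0.1577, 0.1630, 0.1146]

t=0: π = [0.3333, 0.0833, 0.2500, 0.0833, 0.1667, 0.0833]
t=1: π = [0.1875, 0.1528, 0.2431, 0.1667, 0.1319, 0.1181]
t=2: π = [0.1904, 0.1574, 0.2153, 0.1620, 0.1603, 0.1146]
t=3: π = [0.1931, 0.1587, 0.2128, 0.1577, 0.1630, 0.1146]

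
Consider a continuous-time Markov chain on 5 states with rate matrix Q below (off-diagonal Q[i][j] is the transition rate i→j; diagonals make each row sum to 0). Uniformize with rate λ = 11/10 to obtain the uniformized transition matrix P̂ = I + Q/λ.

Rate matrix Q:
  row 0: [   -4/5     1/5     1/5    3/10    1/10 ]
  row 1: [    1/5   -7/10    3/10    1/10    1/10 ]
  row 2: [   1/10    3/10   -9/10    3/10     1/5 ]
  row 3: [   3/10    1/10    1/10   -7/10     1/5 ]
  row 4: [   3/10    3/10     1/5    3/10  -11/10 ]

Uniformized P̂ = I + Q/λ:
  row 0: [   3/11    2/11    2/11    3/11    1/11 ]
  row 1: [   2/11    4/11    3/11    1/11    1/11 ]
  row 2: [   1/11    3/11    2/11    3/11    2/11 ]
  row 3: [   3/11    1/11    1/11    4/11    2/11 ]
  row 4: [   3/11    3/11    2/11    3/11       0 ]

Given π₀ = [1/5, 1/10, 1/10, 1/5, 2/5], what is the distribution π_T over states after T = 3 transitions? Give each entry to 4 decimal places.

π = [0.2203, 0.2262, 0.1787, 0.2557, 0.1191]

t=0: π = [0.2000, 0.1000, 0.1000, 0.2000, 0.4000]
t=1: π = [0.2455, 0.2273, 0.1727, 0.2727, 0.0818]
t=2: π = [0.2207, 0.2215, 0.1777, 0.2562, 0.1240]
t=3: π = [0.2203, 0.2262, 0.1787, 0.2557, 0.1191]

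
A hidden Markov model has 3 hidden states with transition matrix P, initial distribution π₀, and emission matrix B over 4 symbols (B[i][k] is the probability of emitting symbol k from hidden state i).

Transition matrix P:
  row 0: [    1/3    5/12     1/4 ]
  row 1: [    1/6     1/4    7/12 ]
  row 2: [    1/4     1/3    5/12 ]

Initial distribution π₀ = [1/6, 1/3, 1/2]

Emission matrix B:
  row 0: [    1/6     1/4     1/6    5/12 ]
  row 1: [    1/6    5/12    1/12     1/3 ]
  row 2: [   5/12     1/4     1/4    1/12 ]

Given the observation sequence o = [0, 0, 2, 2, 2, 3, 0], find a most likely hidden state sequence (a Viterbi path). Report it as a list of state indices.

path = [2, 2, 2, 2, 2, 1, 2]

t=0: δ = [2.778e-02, 5.556e-02, 2.083e-01]  (obs o_0=0)
t=1: δ = [8.681e-03, 1.157e-02, 3.617e-02]  ψ = [2, 2, 2]  (obs o_1=0)
t=2: δ = [1.507e-03, 1.005e-03, 3.768e-03]  ψ = [2, 2, 2]  (obs o_2=2)
t=3: δ = [1.570e-04, 1.047e-04, 3.925e-04]  ψ = [2, 2, 2]  (obs o_3=2)
t=4: δ = [1.635e-05, 1.090e-05, 4.088e-05]  ψ = [2, 2, 2]  (obs o_4=2)
t=5: δ = [4.258e-06, 4.542e-06, 1.419e-06]  ψ = [2, 2, 2]  (obs o_5=3)
t=6: δ = [2.366e-07, 2.957e-07, 1.104e-06]  ψ = [0, 0, 1]  (obs o_6=0)
backtrack: best end state = 2; path = [2, 2, 2, 2, 2, 1, 2]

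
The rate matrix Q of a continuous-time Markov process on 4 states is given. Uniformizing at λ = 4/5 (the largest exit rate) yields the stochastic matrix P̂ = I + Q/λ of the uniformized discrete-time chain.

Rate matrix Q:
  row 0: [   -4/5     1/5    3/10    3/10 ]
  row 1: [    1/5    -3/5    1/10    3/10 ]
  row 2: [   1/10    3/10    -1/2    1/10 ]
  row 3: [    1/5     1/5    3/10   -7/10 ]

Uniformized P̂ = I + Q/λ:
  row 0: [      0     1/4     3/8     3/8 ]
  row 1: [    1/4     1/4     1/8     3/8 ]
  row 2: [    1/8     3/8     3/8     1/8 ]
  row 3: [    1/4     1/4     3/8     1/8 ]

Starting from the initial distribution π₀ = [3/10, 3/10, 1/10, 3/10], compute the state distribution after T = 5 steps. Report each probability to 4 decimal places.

t=0: π = [0.3000, 0.3000, 0.1000, 0.3000]
t=1: π = [0.1625, 0.2625, 0.3000, 0.2750]
t=2: π = [0.1719, 0.2875, 0.3094, 0.2313]
t=3: π = [0.1684, 0.2887, 0.3031, 0.2398]
t=4: π = [0.1700, 0.2879, 0.3028, 0.2393]
t=5: π = [0.1696, 0.2879, 0.3030, 0.2395]

π = [0.1696, 0.2879, 0.3030, 0.2395]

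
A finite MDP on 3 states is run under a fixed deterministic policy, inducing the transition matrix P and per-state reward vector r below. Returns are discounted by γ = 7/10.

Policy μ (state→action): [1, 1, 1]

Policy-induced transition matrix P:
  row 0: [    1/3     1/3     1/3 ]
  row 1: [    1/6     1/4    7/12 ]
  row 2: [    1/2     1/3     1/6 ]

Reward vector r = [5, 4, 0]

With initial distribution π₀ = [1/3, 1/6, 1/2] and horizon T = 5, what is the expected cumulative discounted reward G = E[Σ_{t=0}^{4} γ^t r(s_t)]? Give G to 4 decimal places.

G = 7.7098

t=0: π = [0.3333, 0.1667, 0.5000], E[r] = 2.3333, γ^t·E[r] = 2.333333, running G = 2.333333
t=1: π = [0.3889, 0.3194, 0.2917], E[r] = 3.2222, γ^t·E[r] = 2.255556, running G = 4.588889
t=2: π = [0.3287, 0.3067, 0.3646], E[r] = 2.8704, γ^t·E[r] = 1.406481, running G = 5.995370
t=3: π = [0.3430, 0.3078, 0.3492], E[r] = 2.9460, γ^t·E[r] = 1.010474, running G = 7.005844
t=4: π = [0.3402, 0.3077, 0.3521], E[r] = 2.9320, γ^t·E[r] = 0.703966, running G = 7.709810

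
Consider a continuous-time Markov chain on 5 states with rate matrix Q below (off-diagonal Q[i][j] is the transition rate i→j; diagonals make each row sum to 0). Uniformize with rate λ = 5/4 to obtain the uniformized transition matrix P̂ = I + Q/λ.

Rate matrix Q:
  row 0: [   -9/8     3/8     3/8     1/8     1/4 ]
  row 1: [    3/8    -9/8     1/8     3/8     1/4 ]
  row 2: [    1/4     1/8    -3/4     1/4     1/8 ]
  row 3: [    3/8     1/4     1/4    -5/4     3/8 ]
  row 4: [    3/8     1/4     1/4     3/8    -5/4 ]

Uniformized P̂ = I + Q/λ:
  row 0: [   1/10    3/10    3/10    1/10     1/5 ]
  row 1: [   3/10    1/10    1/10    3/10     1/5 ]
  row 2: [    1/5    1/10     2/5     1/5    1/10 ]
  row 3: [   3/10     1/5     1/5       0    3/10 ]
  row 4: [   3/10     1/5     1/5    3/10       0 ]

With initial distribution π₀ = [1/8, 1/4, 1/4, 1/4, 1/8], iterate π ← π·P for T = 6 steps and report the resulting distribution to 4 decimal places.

π = [0.2287, 0.1793, 0.2562, 0.1759, 0.1600]

t=0: π = [0.1250, 0.2500, 0.2500, 0.2500, 0.1250]
t=1: π = [0.2500, 0.1625, 0.2375, 0.1750, 0.1750]
t=2: π = [0.2263, 0.1850, 0.2563, 0.1738, 0.1588]
t=3: π = [0.2291, 0.1785, 0.2554, 0.1770, 0.1600]
t=4: π = [0.2286, 0.1795, 0.2561, 0.1755, 0.1602]
t=5: π = [0.2287, 0.1793, 0.2561, 0.1760, 0.1599]
t=6: π = [0.2287, 0.1793, 0.2562, 0.1759, 0.1600]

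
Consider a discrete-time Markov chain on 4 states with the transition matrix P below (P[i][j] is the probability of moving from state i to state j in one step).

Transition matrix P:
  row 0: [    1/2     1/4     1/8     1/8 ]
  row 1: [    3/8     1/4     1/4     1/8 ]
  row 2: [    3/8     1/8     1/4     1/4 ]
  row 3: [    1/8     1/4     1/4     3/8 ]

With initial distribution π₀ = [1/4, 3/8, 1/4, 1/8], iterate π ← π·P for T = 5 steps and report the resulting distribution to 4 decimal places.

π = [0.3713, 0.2246, 0.2036, 0.2005]

t=0: π = [0.2500, 0.3750, 0.2500, 0.1250]
t=1: π = [0.3750, 0.2188, 0.2188, 0.1875]
t=2: π = [0.3750, 0.2227, 0.2031, 0.1992]
t=3: π = [0.3721, 0.2246, 0.2031, 0.2002]
t=4: π = [0.3715, 0.2246, 0.2035, 0.2004]
t=5: π = [0.3713, 0.2246, 0.2036, 0.2005]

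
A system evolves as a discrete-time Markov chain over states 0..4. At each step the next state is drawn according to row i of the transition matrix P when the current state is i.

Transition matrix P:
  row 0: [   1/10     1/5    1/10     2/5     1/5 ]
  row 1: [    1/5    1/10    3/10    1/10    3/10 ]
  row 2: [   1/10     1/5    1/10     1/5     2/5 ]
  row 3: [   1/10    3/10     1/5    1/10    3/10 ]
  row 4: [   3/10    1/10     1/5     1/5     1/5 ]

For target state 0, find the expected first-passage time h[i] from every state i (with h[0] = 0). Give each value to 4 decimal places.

h = [0.0000, 5.1855, 5.6182, 5.6607, 4.7179]

First-step conditioning: h[0] = 0; for i ≠ 0, h[i] = 1 + Σ_k P[i][k]·h[k].
  h[1] = 1 + 1/10·h[1] + 3/10·h[2] + 1/10·h[3] + 3/10·h[4]
  h[2] = 1 + 1/5·h[1] + 1/10·h[2] + 1/5·h[3] + 2/5·h[4]
  h[3] = 1 + 3/10·h[1] + 1/5·h[2] + 1/10·h[3] + 3/10·h[4]
  h[4] = 1 + 1/10·h[1] + 1/5·h[2] + 1/5·h[3] + 1/5·h[4]
Solving the 4×4 linear system over states ≠ 0 gives exactly h = [0, 3355/647, 3635/647, 7325/1294, 6105/1294] (h[0] = 0 is the target).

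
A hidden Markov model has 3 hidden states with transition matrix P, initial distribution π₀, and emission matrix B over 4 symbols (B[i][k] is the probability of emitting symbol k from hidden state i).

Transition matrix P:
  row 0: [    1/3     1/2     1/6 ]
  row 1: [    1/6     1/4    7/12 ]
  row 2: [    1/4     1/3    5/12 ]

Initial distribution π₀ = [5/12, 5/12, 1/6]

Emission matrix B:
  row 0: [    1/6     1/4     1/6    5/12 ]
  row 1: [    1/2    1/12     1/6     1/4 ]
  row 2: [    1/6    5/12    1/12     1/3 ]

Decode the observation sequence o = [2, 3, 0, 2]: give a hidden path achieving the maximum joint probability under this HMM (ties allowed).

t=0: δ = [6.944e-02, 6.944e-02, 1.389e-02]  (obs o_0=2)
t=1: δ = [9.645e-03, 8.681e-03, 1.350e-02]  ψ = [0, 0, 1]  (obs o_1=3)
t=2: δ = [5.626e-04, 2.411e-03, 9.377e-04]  ψ = [2, 0, 2]  (obs o_2=0)
t=3: δ = [6.698e-05, 1.005e-04, 1.172e-04]  ψ = [1, 1, 1]  (obs o_3=2)
backtrack: best end state = 2; path = [0, 0, 1, 2]

path = [0, 0, 1, 2]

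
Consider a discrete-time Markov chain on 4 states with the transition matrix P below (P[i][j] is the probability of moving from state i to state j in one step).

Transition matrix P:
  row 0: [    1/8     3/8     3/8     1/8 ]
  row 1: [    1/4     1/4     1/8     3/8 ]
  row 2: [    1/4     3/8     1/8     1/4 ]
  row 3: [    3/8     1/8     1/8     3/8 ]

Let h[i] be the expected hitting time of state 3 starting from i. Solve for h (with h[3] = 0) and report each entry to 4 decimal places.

First-step conditioning: h[3] = 0; for i ≠ 3, h[i] = 1 + Σ_k P[i][k]·h[k].
  h[0] = 1 + 1/8·h[0] + 3/8·h[1] + 3/8·h[2]
  h[1] = 1 + 1/4·h[0] + 1/4·h[1] + 1/8·h[2]
  h[2] = 1 + 1/4·h[0] + 3/8·h[1] + 1/8·h[2]
Solving the 3×3 linear system over states ≠ 3 gives exactly h = [80/19, 64/19, 72/19, 0] (h[3] = 0 is the target).

h = [4.2105, 3.3684, 3.7895, 0.0000]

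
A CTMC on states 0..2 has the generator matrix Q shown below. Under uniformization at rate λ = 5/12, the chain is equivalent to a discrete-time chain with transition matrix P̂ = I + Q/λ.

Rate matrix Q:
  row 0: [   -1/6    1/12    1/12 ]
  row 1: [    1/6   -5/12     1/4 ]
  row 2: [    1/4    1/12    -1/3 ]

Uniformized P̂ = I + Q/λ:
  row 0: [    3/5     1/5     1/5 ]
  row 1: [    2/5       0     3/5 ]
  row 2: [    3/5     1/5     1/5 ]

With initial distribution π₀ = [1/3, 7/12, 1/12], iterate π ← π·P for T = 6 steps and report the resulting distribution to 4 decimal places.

π = [0.5667, 0.1667, 0.2666]

t=0: π = [0.3333, 0.5833, 0.0833]
t=1: π = [0.4833, 0.0833, 0.4333]
t=2: π = [0.5833, 0.1833, 0.2333]
t=3: π = [0.5633, 0.1633, 0.2733]
t=4: π = [0.5673, 0.1673, 0.2653]
t=5: π = [0.5665, 0.1665, 0.2669]
t=6: π = [0.5667, 0.1667, 0.2666]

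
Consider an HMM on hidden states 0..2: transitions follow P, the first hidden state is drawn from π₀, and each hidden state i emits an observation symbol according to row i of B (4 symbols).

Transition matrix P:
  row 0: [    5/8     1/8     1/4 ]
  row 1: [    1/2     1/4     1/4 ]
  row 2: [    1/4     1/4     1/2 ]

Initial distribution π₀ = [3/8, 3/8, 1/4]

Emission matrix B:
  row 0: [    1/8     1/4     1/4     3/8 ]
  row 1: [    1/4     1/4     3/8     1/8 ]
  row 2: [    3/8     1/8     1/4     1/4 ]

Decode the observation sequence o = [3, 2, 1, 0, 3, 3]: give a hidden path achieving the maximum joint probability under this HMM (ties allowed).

t=0: δ = [1.406e-01, 4.688e-02, 6.250e-02]  (obs o_0=3)
t=1: δ = [2.197e-02, 6.592e-03, 8.789e-03]  ψ = [0, 0, 0]  (obs o_1=2)
t=2: δ = [3.433e-03, 6.866e-04, 6.866e-04]  ψ = [0, 0, 0]  (obs o_2=1)
t=3: δ = [2.682e-04, 1.073e-04, 3.219e-04]  ψ = [0, 0, 0]  (obs o_3=0)
t=4: δ = [6.286e-05, 1.006e-05, 4.023e-05]  ψ = [0, 2, 2]  (obs o_4=3)
t=5: δ = [1.473e-05, 1.257e-06, 5.029e-06]  ψ = [0, 2, 2]  (obs o_5=3)
backtrack: best end state = 0; path = [0, 0, 0, 0, 0, 0]

path = [0, 0, 0, 0, 0, 0]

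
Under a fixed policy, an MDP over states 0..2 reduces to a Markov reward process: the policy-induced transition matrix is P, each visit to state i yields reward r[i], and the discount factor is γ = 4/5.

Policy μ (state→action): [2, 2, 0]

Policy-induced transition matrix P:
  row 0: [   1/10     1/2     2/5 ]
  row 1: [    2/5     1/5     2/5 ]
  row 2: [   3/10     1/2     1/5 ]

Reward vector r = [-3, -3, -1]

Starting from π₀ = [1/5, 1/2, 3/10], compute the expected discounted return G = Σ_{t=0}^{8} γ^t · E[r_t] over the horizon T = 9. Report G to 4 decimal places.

t=0: π = [0.2000, 0.5000, 0.3000], E[r] = -2.4000, γ^t·E[r] = -2.400000, running G = -2.400000
t=1: π = [0.3100, 0.3500, 0.3400], E[r] = -2.3200, γ^t·E[r] = -1.856000, running G = -4.256000
t=2: π = [0.2730, 0.3950, 0.3320], E[r] = -2.3360, γ^t·E[r] = -1.495040, running G = -5.751040
t=3: π = [0.2849, 0.3815, 0.3336], E[r] = -2.3328, γ^t·E[r] = -1.194394, running G = -6.945434
t=4: π = [0.2812, 0.3856, 0.3333], E[r] = -2.3334, γ^t·E[r] = -0.955777, running G = -7.901211
t=5: π = [0.2823, 0.3843, 0.3333], E[r] = -2.3333, γ^t·E[r] = -0.764580, running G = -8.665790
t=6: π = [0.2820, 0.3847, 0.3333], E[r] = -2.3333, γ^t·E[r] = -0.611670, running G = -9.277461
t=7: π = [0.2821, 0.3846, 0.3333], E[r] = -2.3333, γ^t·E[r] = -0.489335, running G = -9.766796
t=8: π = [0.2820, 0.3846, 0.3333], E[r] = -2.3333, γ^t·E[r] = -0.391468, running G = -10.158264

G = -10.1583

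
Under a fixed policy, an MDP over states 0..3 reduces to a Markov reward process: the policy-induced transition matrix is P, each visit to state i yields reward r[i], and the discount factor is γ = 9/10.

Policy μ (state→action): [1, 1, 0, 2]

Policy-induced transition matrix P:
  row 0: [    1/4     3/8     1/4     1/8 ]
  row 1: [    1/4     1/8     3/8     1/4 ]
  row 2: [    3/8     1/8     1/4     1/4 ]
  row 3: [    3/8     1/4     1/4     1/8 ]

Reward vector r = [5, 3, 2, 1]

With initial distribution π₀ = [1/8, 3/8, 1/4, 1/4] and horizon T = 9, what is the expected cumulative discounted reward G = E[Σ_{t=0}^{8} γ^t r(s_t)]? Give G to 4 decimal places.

G = 17.6614

t=0: π = [0.1250, 0.3750, 0.2500, 0.2500], E[r] = 2.5000, γ^t·E[r] = 2.500000, running G = 2.500000
t=1: π = [0.3125, 0.1875, 0.2969, 0.2031], E[r] = 2.9219, γ^t·E[r] = 2.629688, running G = 5.129688
t=2: π = [0.3125, 0.2285, 0.2734, 0.1855], E[r] = 2.9805, γ^t·E[r] = 2.414180, running G = 7.543867
t=3: π = [0.3074, 0.2263, 0.2786, 0.1877], E[r] = 2.9607, γ^t·E[r] = 2.158345, running G = 9.702213
t=4: π = [0.3083, 0.2253, 0.2783, 0.1881], E[r] = 2.9621, γ^t·E[r] = 1.943412, running G = 11.645625
t=5: π = [0.3083, 0.2256, 0.2782, 0.1880], E[r] = 2.9625, γ^t·E[r] = 1.749348, running G = 13.394972
t=6: π = [0.3083, 0.2256, 0.2782, 0.1880], E[r] = 2.9624, γ^t·E[r] = 1.574337, running G = 14.969309
t=7: π = [0.3083, 0.2256, 0.2782, 0.1880], E[r] = 2.9624, γ^t·E[r] = 1.416909, running G = 16.386218
t=8: π = [0.3083, 0.2256, 0.2782, 0.1880], E[r] = 2.9624, γ^t·E[r] = 1.275219, running G = 17.661437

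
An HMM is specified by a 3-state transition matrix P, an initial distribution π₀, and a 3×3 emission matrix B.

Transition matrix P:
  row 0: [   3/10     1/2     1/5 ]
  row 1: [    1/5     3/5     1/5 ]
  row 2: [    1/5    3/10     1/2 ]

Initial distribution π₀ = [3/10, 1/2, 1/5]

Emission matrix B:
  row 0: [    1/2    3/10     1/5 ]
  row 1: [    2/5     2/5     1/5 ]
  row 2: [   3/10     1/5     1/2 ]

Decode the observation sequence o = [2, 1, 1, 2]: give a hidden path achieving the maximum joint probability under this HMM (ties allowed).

t=0: δ = [6.000e-02, 1.000e-01, 1.000e-01]  (obs o_0=2)
t=1: δ = [6.000e-03, 2.400e-02, 1.000e-02]  ψ = [1, 1, 2]  (obs o_1=1)
t=2: δ = [1.440e-03, 5.760e-03, 1.000e-03]  ψ = [1, 1, 2]  (obs o_2=1)
t=3: δ = [2.304e-04, 6.912e-04, 5.760e-04]  ψ = [1, 1, 1]  (obs o_3=2)
backtrack: best end state = 1; path = [1, 1, 1, 1]

path = [1, 1, 1, 1]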